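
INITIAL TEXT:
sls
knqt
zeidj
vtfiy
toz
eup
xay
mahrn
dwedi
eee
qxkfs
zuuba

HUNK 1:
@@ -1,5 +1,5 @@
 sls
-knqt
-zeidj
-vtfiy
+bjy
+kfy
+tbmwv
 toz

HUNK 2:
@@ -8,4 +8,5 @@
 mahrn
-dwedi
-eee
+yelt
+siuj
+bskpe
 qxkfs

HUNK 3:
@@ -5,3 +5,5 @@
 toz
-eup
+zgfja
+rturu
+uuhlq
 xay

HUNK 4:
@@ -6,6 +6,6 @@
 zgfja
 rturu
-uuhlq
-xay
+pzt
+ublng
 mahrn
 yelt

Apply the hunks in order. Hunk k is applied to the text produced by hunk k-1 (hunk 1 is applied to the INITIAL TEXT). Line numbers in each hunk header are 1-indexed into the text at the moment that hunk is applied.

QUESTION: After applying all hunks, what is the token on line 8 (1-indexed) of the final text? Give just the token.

Answer: pzt

Derivation:
Hunk 1: at line 1 remove [knqt,zeidj,vtfiy] add [bjy,kfy,tbmwv] -> 12 lines: sls bjy kfy tbmwv toz eup xay mahrn dwedi eee qxkfs zuuba
Hunk 2: at line 8 remove [dwedi,eee] add [yelt,siuj,bskpe] -> 13 lines: sls bjy kfy tbmwv toz eup xay mahrn yelt siuj bskpe qxkfs zuuba
Hunk 3: at line 5 remove [eup] add [zgfja,rturu,uuhlq] -> 15 lines: sls bjy kfy tbmwv toz zgfja rturu uuhlq xay mahrn yelt siuj bskpe qxkfs zuuba
Hunk 4: at line 6 remove [uuhlq,xay] add [pzt,ublng] -> 15 lines: sls bjy kfy tbmwv toz zgfja rturu pzt ublng mahrn yelt siuj bskpe qxkfs zuuba
Final line 8: pzt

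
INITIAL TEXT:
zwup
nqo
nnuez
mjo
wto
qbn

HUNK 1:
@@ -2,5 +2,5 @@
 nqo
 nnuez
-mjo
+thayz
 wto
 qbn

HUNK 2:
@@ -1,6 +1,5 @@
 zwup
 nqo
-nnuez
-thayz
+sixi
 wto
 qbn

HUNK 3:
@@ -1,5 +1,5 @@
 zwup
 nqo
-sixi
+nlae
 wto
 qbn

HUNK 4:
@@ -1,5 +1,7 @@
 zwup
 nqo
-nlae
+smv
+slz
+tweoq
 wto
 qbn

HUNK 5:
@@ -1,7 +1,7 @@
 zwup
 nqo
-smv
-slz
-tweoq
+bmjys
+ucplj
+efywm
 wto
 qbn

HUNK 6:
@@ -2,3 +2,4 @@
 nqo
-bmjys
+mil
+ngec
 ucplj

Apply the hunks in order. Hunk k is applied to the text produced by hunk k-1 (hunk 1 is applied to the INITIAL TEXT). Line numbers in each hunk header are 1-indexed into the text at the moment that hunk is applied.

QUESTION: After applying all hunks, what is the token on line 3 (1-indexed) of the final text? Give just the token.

Answer: mil

Derivation:
Hunk 1: at line 2 remove [mjo] add [thayz] -> 6 lines: zwup nqo nnuez thayz wto qbn
Hunk 2: at line 1 remove [nnuez,thayz] add [sixi] -> 5 lines: zwup nqo sixi wto qbn
Hunk 3: at line 1 remove [sixi] add [nlae] -> 5 lines: zwup nqo nlae wto qbn
Hunk 4: at line 1 remove [nlae] add [smv,slz,tweoq] -> 7 lines: zwup nqo smv slz tweoq wto qbn
Hunk 5: at line 1 remove [smv,slz,tweoq] add [bmjys,ucplj,efywm] -> 7 lines: zwup nqo bmjys ucplj efywm wto qbn
Hunk 6: at line 2 remove [bmjys] add [mil,ngec] -> 8 lines: zwup nqo mil ngec ucplj efywm wto qbn
Final line 3: mil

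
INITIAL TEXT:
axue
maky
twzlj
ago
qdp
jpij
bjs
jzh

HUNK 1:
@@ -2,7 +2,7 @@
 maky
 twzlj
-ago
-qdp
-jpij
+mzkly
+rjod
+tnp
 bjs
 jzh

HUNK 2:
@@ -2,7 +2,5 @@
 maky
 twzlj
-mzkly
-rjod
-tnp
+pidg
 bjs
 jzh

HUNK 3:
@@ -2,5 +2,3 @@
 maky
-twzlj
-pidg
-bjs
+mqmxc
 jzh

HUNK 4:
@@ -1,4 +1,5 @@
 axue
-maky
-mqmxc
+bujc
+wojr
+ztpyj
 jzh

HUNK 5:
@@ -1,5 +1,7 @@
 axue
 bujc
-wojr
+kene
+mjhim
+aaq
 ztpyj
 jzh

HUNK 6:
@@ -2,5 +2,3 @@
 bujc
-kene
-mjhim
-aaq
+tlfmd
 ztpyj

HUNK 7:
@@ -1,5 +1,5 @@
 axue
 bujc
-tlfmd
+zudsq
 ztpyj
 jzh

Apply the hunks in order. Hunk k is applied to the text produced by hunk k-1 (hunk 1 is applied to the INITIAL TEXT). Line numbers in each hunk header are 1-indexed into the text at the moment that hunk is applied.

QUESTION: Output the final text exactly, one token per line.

Answer: axue
bujc
zudsq
ztpyj
jzh

Derivation:
Hunk 1: at line 2 remove [ago,qdp,jpij] add [mzkly,rjod,tnp] -> 8 lines: axue maky twzlj mzkly rjod tnp bjs jzh
Hunk 2: at line 2 remove [mzkly,rjod,tnp] add [pidg] -> 6 lines: axue maky twzlj pidg bjs jzh
Hunk 3: at line 2 remove [twzlj,pidg,bjs] add [mqmxc] -> 4 lines: axue maky mqmxc jzh
Hunk 4: at line 1 remove [maky,mqmxc] add [bujc,wojr,ztpyj] -> 5 lines: axue bujc wojr ztpyj jzh
Hunk 5: at line 1 remove [wojr] add [kene,mjhim,aaq] -> 7 lines: axue bujc kene mjhim aaq ztpyj jzh
Hunk 6: at line 2 remove [kene,mjhim,aaq] add [tlfmd] -> 5 lines: axue bujc tlfmd ztpyj jzh
Hunk 7: at line 1 remove [tlfmd] add [zudsq] -> 5 lines: axue bujc zudsq ztpyj jzh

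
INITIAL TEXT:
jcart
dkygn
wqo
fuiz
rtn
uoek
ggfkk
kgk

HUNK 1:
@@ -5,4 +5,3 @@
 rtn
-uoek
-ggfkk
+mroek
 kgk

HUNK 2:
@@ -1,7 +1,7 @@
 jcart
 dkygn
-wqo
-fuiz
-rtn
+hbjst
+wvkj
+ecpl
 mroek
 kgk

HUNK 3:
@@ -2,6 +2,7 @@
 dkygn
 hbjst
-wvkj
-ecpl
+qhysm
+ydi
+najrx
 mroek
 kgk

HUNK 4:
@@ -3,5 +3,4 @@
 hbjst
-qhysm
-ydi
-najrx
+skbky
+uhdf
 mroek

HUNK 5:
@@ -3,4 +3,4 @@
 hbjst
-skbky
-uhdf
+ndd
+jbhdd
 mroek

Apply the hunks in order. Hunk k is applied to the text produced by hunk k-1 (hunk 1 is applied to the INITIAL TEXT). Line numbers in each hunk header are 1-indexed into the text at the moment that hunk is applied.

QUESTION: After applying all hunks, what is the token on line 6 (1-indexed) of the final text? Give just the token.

Hunk 1: at line 5 remove [uoek,ggfkk] add [mroek] -> 7 lines: jcart dkygn wqo fuiz rtn mroek kgk
Hunk 2: at line 1 remove [wqo,fuiz,rtn] add [hbjst,wvkj,ecpl] -> 7 lines: jcart dkygn hbjst wvkj ecpl mroek kgk
Hunk 3: at line 2 remove [wvkj,ecpl] add [qhysm,ydi,najrx] -> 8 lines: jcart dkygn hbjst qhysm ydi najrx mroek kgk
Hunk 4: at line 3 remove [qhysm,ydi,najrx] add [skbky,uhdf] -> 7 lines: jcart dkygn hbjst skbky uhdf mroek kgk
Hunk 5: at line 3 remove [skbky,uhdf] add [ndd,jbhdd] -> 7 lines: jcart dkygn hbjst ndd jbhdd mroek kgk
Final line 6: mroek

Answer: mroek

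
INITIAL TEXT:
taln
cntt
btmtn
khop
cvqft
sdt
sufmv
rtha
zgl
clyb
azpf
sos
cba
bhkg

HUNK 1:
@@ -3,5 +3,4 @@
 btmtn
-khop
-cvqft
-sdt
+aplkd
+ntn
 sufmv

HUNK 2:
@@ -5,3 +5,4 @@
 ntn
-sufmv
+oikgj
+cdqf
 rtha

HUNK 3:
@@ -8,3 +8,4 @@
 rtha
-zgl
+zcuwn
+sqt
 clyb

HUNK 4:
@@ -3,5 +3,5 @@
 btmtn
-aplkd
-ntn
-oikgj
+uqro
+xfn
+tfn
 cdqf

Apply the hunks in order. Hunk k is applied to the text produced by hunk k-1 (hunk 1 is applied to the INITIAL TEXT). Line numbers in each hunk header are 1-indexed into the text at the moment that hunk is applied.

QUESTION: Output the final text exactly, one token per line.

Hunk 1: at line 3 remove [khop,cvqft,sdt] add [aplkd,ntn] -> 13 lines: taln cntt btmtn aplkd ntn sufmv rtha zgl clyb azpf sos cba bhkg
Hunk 2: at line 5 remove [sufmv] add [oikgj,cdqf] -> 14 lines: taln cntt btmtn aplkd ntn oikgj cdqf rtha zgl clyb azpf sos cba bhkg
Hunk 3: at line 8 remove [zgl] add [zcuwn,sqt] -> 15 lines: taln cntt btmtn aplkd ntn oikgj cdqf rtha zcuwn sqt clyb azpf sos cba bhkg
Hunk 4: at line 3 remove [aplkd,ntn,oikgj] add [uqro,xfn,tfn] -> 15 lines: taln cntt btmtn uqro xfn tfn cdqf rtha zcuwn sqt clyb azpf sos cba bhkg

Answer: taln
cntt
btmtn
uqro
xfn
tfn
cdqf
rtha
zcuwn
sqt
clyb
azpf
sos
cba
bhkg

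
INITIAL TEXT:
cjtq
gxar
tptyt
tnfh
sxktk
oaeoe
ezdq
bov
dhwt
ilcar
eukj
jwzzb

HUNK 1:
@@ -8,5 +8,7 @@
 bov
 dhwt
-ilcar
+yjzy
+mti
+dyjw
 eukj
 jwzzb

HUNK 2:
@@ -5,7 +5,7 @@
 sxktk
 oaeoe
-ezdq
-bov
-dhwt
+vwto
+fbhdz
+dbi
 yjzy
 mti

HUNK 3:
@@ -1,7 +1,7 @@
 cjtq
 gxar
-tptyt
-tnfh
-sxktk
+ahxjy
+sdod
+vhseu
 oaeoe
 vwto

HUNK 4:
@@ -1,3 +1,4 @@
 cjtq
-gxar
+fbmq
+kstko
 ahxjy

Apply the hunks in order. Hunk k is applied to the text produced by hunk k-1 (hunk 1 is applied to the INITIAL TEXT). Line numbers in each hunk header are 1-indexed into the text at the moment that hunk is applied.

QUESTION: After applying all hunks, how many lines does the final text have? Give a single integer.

Hunk 1: at line 8 remove [ilcar] add [yjzy,mti,dyjw] -> 14 lines: cjtq gxar tptyt tnfh sxktk oaeoe ezdq bov dhwt yjzy mti dyjw eukj jwzzb
Hunk 2: at line 5 remove [ezdq,bov,dhwt] add [vwto,fbhdz,dbi] -> 14 lines: cjtq gxar tptyt tnfh sxktk oaeoe vwto fbhdz dbi yjzy mti dyjw eukj jwzzb
Hunk 3: at line 1 remove [tptyt,tnfh,sxktk] add [ahxjy,sdod,vhseu] -> 14 lines: cjtq gxar ahxjy sdod vhseu oaeoe vwto fbhdz dbi yjzy mti dyjw eukj jwzzb
Hunk 4: at line 1 remove [gxar] add [fbmq,kstko] -> 15 lines: cjtq fbmq kstko ahxjy sdod vhseu oaeoe vwto fbhdz dbi yjzy mti dyjw eukj jwzzb
Final line count: 15

Answer: 15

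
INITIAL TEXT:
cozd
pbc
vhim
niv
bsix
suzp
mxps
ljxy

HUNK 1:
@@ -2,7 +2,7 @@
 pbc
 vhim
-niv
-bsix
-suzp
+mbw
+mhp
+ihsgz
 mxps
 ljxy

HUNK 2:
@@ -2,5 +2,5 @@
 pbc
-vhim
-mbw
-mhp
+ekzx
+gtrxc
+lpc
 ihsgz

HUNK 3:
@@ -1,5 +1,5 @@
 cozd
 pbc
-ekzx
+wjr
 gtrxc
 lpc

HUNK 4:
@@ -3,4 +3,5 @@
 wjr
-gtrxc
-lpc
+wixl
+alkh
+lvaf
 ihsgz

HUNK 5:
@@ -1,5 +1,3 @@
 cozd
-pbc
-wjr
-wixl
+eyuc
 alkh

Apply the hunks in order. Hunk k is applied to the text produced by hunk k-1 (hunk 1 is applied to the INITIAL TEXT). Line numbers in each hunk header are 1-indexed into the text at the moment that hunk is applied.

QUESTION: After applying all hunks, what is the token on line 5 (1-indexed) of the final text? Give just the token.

Answer: ihsgz

Derivation:
Hunk 1: at line 2 remove [niv,bsix,suzp] add [mbw,mhp,ihsgz] -> 8 lines: cozd pbc vhim mbw mhp ihsgz mxps ljxy
Hunk 2: at line 2 remove [vhim,mbw,mhp] add [ekzx,gtrxc,lpc] -> 8 lines: cozd pbc ekzx gtrxc lpc ihsgz mxps ljxy
Hunk 3: at line 1 remove [ekzx] add [wjr] -> 8 lines: cozd pbc wjr gtrxc lpc ihsgz mxps ljxy
Hunk 4: at line 3 remove [gtrxc,lpc] add [wixl,alkh,lvaf] -> 9 lines: cozd pbc wjr wixl alkh lvaf ihsgz mxps ljxy
Hunk 5: at line 1 remove [pbc,wjr,wixl] add [eyuc] -> 7 lines: cozd eyuc alkh lvaf ihsgz mxps ljxy
Final line 5: ihsgz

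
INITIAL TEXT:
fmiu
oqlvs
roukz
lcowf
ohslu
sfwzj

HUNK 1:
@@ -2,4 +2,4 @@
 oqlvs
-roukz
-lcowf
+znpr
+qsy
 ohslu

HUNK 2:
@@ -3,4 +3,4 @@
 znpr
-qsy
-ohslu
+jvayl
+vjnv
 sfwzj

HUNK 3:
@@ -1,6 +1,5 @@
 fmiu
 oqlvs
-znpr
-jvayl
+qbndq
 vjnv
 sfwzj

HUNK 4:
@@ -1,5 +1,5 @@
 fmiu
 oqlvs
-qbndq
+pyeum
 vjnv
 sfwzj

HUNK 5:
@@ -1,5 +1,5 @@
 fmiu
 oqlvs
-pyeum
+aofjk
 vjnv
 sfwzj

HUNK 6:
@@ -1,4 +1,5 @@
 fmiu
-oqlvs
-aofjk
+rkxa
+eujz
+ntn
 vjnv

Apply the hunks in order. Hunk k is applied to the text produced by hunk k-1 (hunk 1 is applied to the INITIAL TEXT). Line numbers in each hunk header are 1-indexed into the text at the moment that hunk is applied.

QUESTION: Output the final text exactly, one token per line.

Answer: fmiu
rkxa
eujz
ntn
vjnv
sfwzj

Derivation:
Hunk 1: at line 2 remove [roukz,lcowf] add [znpr,qsy] -> 6 lines: fmiu oqlvs znpr qsy ohslu sfwzj
Hunk 2: at line 3 remove [qsy,ohslu] add [jvayl,vjnv] -> 6 lines: fmiu oqlvs znpr jvayl vjnv sfwzj
Hunk 3: at line 1 remove [znpr,jvayl] add [qbndq] -> 5 lines: fmiu oqlvs qbndq vjnv sfwzj
Hunk 4: at line 1 remove [qbndq] add [pyeum] -> 5 lines: fmiu oqlvs pyeum vjnv sfwzj
Hunk 5: at line 1 remove [pyeum] add [aofjk] -> 5 lines: fmiu oqlvs aofjk vjnv sfwzj
Hunk 6: at line 1 remove [oqlvs,aofjk] add [rkxa,eujz,ntn] -> 6 lines: fmiu rkxa eujz ntn vjnv sfwzj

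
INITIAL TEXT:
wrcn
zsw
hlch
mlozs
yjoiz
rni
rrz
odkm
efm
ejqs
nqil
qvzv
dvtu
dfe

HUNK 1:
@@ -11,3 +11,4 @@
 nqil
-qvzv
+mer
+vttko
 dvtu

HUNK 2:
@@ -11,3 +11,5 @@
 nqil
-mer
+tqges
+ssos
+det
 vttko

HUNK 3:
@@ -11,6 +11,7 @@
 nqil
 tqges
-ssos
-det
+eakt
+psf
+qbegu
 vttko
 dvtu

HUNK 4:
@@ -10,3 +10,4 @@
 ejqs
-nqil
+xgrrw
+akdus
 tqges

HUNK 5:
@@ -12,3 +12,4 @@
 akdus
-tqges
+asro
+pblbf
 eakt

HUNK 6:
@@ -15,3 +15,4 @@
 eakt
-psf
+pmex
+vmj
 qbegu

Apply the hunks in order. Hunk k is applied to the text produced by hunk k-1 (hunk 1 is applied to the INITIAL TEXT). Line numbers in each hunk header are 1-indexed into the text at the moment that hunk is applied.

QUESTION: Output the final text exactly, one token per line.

Answer: wrcn
zsw
hlch
mlozs
yjoiz
rni
rrz
odkm
efm
ejqs
xgrrw
akdus
asro
pblbf
eakt
pmex
vmj
qbegu
vttko
dvtu
dfe

Derivation:
Hunk 1: at line 11 remove [qvzv] add [mer,vttko] -> 15 lines: wrcn zsw hlch mlozs yjoiz rni rrz odkm efm ejqs nqil mer vttko dvtu dfe
Hunk 2: at line 11 remove [mer] add [tqges,ssos,det] -> 17 lines: wrcn zsw hlch mlozs yjoiz rni rrz odkm efm ejqs nqil tqges ssos det vttko dvtu dfe
Hunk 3: at line 11 remove [ssos,det] add [eakt,psf,qbegu] -> 18 lines: wrcn zsw hlch mlozs yjoiz rni rrz odkm efm ejqs nqil tqges eakt psf qbegu vttko dvtu dfe
Hunk 4: at line 10 remove [nqil] add [xgrrw,akdus] -> 19 lines: wrcn zsw hlch mlozs yjoiz rni rrz odkm efm ejqs xgrrw akdus tqges eakt psf qbegu vttko dvtu dfe
Hunk 5: at line 12 remove [tqges] add [asro,pblbf] -> 20 lines: wrcn zsw hlch mlozs yjoiz rni rrz odkm efm ejqs xgrrw akdus asro pblbf eakt psf qbegu vttko dvtu dfe
Hunk 6: at line 15 remove [psf] add [pmex,vmj] -> 21 lines: wrcn zsw hlch mlozs yjoiz rni rrz odkm efm ejqs xgrrw akdus asro pblbf eakt pmex vmj qbegu vttko dvtu dfe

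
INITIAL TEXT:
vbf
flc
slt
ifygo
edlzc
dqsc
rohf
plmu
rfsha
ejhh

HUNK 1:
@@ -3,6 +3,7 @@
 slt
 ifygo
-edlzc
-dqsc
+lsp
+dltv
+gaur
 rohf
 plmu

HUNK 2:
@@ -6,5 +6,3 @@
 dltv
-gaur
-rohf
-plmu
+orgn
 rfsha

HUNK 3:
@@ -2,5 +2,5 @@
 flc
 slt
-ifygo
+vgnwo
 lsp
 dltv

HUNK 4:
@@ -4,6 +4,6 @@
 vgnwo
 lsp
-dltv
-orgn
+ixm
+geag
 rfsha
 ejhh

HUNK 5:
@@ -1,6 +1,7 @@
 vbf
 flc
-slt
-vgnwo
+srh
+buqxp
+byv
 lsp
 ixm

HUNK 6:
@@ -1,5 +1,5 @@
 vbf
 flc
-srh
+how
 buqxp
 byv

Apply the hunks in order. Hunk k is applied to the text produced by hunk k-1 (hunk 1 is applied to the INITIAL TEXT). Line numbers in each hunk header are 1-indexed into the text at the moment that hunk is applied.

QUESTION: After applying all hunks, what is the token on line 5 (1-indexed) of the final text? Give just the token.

Hunk 1: at line 3 remove [edlzc,dqsc] add [lsp,dltv,gaur] -> 11 lines: vbf flc slt ifygo lsp dltv gaur rohf plmu rfsha ejhh
Hunk 2: at line 6 remove [gaur,rohf,plmu] add [orgn] -> 9 lines: vbf flc slt ifygo lsp dltv orgn rfsha ejhh
Hunk 3: at line 2 remove [ifygo] add [vgnwo] -> 9 lines: vbf flc slt vgnwo lsp dltv orgn rfsha ejhh
Hunk 4: at line 4 remove [dltv,orgn] add [ixm,geag] -> 9 lines: vbf flc slt vgnwo lsp ixm geag rfsha ejhh
Hunk 5: at line 1 remove [slt,vgnwo] add [srh,buqxp,byv] -> 10 lines: vbf flc srh buqxp byv lsp ixm geag rfsha ejhh
Hunk 6: at line 1 remove [srh] add [how] -> 10 lines: vbf flc how buqxp byv lsp ixm geag rfsha ejhh
Final line 5: byv

Answer: byv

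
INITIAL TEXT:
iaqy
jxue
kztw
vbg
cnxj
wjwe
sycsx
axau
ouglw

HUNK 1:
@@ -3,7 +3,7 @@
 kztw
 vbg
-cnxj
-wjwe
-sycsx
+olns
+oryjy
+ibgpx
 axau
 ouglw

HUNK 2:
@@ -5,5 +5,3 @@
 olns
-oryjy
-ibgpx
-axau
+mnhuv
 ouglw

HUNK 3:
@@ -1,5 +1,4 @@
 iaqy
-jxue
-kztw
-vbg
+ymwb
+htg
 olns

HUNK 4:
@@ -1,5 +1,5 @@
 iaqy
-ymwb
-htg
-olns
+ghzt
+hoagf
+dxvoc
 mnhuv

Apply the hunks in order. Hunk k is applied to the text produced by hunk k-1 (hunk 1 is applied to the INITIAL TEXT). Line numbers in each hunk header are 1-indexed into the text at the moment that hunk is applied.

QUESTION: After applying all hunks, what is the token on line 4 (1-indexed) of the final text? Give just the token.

Answer: dxvoc

Derivation:
Hunk 1: at line 3 remove [cnxj,wjwe,sycsx] add [olns,oryjy,ibgpx] -> 9 lines: iaqy jxue kztw vbg olns oryjy ibgpx axau ouglw
Hunk 2: at line 5 remove [oryjy,ibgpx,axau] add [mnhuv] -> 7 lines: iaqy jxue kztw vbg olns mnhuv ouglw
Hunk 3: at line 1 remove [jxue,kztw,vbg] add [ymwb,htg] -> 6 lines: iaqy ymwb htg olns mnhuv ouglw
Hunk 4: at line 1 remove [ymwb,htg,olns] add [ghzt,hoagf,dxvoc] -> 6 lines: iaqy ghzt hoagf dxvoc mnhuv ouglw
Final line 4: dxvoc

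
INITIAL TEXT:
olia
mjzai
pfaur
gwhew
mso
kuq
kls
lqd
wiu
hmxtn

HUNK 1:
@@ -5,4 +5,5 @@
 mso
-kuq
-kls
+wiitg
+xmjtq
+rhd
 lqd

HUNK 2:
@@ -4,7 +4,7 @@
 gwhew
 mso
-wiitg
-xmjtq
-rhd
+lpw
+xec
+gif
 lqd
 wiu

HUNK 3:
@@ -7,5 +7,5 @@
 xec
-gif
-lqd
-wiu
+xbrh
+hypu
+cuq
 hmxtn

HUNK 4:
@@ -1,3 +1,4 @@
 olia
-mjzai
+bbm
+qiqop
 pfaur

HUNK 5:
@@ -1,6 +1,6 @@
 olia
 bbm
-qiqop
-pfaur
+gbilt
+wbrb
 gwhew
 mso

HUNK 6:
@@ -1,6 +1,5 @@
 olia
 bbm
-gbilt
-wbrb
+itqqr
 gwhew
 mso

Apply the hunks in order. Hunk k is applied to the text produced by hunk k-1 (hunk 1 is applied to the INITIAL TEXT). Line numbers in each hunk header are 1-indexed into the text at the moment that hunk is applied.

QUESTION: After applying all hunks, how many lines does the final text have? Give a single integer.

Answer: 11

Derivation:
Hunk 1: at line 5 remove [kuq,kls] add [wiitg,xmjtq,rhd] -> 11 lines: olia mjzai pfaur gwhew mso wiitg xmjtq rhd lqd wiu hmxtn
Hunk 2: at line 4 remove [wiitg,xmjtq,rhd] add [lpw,xec,gif] -> 11 lines: olia mjzai pfaur gwhew mso lpw xec gif lqd wiu hmxtn
Hunk 3: at line 7 remove [gif,lqd,wiu] add [xbrh,hypu,cuq] -> 11 lines: olia mjzai pfaur gwhew mso lpw xec xbrh hypu cuq hmxtn
Hunk 4: at line 1 remove [mjzai] add [bbm,qiqop] -> 12 lines: olia bbm qiqop pfaur gwhew mso lpw xec xbrh hypu cuq hmxtn
Hunk 5: at line 1 remove [qiqop,pfaur] add [gbilt,wbrb] -> 12 lines: olia bbm gbilt wbrb gwhew mso lpw xec xbrh hypu cuq hmxtn
Hunk 6: at line 1 remove [gbilt,wbrb] add [itqqr] -> 11 lines: olia bbm itqqr gwhew mso lpw xec xbrh hypu cuq hmxtn
Final line count: 11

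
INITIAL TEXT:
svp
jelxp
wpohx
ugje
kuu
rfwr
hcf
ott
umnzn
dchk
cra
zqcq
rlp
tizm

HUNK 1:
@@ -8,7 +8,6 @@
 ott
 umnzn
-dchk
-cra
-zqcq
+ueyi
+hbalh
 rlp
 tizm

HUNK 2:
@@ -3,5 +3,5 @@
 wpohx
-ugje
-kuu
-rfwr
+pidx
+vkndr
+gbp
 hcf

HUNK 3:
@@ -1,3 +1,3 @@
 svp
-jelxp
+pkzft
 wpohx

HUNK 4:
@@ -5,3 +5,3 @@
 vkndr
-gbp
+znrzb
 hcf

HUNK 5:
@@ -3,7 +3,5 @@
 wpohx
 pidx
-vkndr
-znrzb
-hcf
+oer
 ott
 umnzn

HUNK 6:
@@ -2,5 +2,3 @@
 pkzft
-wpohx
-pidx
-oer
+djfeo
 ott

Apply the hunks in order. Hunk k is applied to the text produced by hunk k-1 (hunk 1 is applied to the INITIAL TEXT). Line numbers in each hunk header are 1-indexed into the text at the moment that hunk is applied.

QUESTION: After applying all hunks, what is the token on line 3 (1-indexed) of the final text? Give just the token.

Hunk 1: at line 8 remove [dchk,cra,zqcq] add [ueyi,hbalh] -> 13 lines: svp jelxp wpohx ugje kuu rfwr hcf ott umnzn ueyi hbalh rlp tizm
Hunk 2: at line 3 remove [ugje,kuu,rfwr] add [pidx,vkndr,gbp] -> 13 lines: svp jelxp wpohx pidx vkndr gbp hcf ott umnzn ueyi hbalh rlp tizm
Hunk 3: at line 1 remove [jelxp] add [pkzft] -> 13 lines: svp pkzft wpohx pidx vkndr gbp hcf ott umnzn ueyi hbalh rlp tizm
Hunk 4: at line 5 remove [gbp] add [znrzb] -> 13 lines: svp pkzft wpohx pidx vkndr znrzb hcf ott umnzn ueyi hbalh rlp tizm
Hunk 5: at line 3 remove [vkndr,znrzb,hcf] add [oer] -> 11 lines: svp pkzft wpohx pidx oer ott umnzn ueyi hbalh rlp tizm
Hunk 6: at line 2 remove [wpohx,pidx,oer] add [djfeo] -> 9 lines: svp pkzft djfeo ott umnzn ueyi hbalh rlp tizm
Final line 3: djfeo

Answer: djfeo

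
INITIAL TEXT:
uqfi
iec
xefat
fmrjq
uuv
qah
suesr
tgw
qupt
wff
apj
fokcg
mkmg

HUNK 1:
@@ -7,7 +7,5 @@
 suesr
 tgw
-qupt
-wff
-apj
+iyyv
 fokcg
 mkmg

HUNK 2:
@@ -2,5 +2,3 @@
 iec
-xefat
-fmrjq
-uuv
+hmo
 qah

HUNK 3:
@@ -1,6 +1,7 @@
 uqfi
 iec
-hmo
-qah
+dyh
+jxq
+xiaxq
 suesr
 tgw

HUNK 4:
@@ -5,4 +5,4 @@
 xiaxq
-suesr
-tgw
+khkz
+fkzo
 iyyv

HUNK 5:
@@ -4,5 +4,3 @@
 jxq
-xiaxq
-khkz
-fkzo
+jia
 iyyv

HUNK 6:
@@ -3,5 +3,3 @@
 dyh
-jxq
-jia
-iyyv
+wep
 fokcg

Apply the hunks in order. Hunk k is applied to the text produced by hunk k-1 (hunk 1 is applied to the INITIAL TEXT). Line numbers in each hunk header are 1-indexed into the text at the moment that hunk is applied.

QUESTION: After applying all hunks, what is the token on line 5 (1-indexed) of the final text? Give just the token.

Hunk 1: at line 7 remove [qupt,wff,apj] add [iyyv] -> 11 lines: uqfi iec xefat fmrjq uuv qah suesr tgw iyyv fokcg mkmg
Hunk 2: at line 2 remove [xefat,fmrjq,uuv] add [hmo] -> 9 lines: uqfi iec hmo qah suesr tgw iyyv fokcg mkmg
Hunk 3: at line 1 remove [hmo,qah] add [dyh,jxq,xiaxq] -> 10 lines: uqfi iec dyh jxq xiaxq suesr tgw iyyv fokcg mkmg
Hunk 4: at line 5 remove [suesr,tgw] add [khkz,fkzo] -> 10 lines: uqfi iec dyh jxq xiaxq khkz fkzo iyyv fokcg mkmg
Hunk 5: at line 4 remove [xiaxq,khkz,fkzo] add [jia] -> 8 lines: uqfi iec dyh jxq jia iyyv fokcg mkmg
Hunk 6: at line 3 remove [jxq,jia,iyyv] add [wep] -> 6 lines: uqfi iec dyh wep fokcg mkmg
Final line 5: fokcg

Answer: fokcg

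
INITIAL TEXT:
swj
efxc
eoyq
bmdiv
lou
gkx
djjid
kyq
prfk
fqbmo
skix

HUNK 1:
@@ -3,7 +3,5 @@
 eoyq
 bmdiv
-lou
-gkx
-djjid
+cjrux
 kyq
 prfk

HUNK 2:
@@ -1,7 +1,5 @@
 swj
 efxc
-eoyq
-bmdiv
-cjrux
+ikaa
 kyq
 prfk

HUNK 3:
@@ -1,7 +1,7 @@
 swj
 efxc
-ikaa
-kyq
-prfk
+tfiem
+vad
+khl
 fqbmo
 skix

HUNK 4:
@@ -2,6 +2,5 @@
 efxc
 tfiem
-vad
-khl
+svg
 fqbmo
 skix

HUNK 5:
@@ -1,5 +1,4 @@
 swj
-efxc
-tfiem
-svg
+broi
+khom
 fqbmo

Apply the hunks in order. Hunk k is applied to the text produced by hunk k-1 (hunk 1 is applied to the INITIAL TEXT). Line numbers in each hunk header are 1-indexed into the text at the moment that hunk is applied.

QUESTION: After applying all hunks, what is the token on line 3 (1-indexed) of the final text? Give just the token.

Answer: khom

Derivation:
Hunk 1: at line 3 remove [lou,gkx,djjid] add [cjrux] -> 9 lines: swj efxc eoyq bmdiv cjrux kyq prfk fqbmo skix
Hunk 2: at line 1 remove [eoyq,bmdiv,cjrux] add [ikaa] -> 7 lines: swj efxc ikaa kyq prfk fqbmo skix
Hunk 3: at line 1 remove [ikaa,kyq,prfk] add [tfiem,vad,khl] -> 7 lines: swj efxc tfiem vad khl fqbmo skix
Hunk 4: at line 2 remove [vad,khl] add [svg] -> 6 lines: swj efxc tfiem svg fqbmo skix
Hunk 5: at line 1 remove [efxc,tfiem,svg] add [broi,khom] -> 5 lines: swj broi khom fqbmo skix
Final line 3: khom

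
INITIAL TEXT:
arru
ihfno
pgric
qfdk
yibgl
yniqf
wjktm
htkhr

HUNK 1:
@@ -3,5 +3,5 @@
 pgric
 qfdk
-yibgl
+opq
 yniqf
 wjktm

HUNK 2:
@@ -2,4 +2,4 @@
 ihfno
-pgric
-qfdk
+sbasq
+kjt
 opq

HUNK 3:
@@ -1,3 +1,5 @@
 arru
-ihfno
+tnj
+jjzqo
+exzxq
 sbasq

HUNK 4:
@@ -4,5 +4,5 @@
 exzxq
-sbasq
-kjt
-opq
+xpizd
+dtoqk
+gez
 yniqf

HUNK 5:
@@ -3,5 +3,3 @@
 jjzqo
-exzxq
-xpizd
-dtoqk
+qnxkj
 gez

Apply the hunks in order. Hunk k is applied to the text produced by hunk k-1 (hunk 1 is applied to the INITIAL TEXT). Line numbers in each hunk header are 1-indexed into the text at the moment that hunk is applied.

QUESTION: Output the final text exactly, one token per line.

Hunk 1: at line 3 remove [yibgl] add [opq] -> 8 lines: arru ihfno pgric qfdk opq yniqf wjktm htkhr
Hunk 2: at line 2 remove [pgric,qfdk] add [sbasq,kjt] -> 8 lines: arru ihfno sbasq kjt opq yniqf wjktm htkhr
Hunk 3: at line 1 remove [ihfno] add [tnj,jjzqo,exzxq] -> 10 lines: arru tnj jjzqo exzxq sbasq kjt opq yniqf wjktm htkhr
Hunk 4: at line 4 remove [sbasq,kjt,opq] add [xpizd,dtoqk,gez] -> 10 lines: arru tnj jjzqo exzxq xpizd dtoqk gez yniqf wjktm htkhr
Hunk 5: at line 3 remove [exzxq,xpizd,dtoqk] add [qnxkj] -> 8 lines: arru tnj jjzqo qnxkj gez yniqf wjktm htkhr

Answer: arru
tnj
jjzqo
qnxkj
gez
yniqf
wjktm
htkhr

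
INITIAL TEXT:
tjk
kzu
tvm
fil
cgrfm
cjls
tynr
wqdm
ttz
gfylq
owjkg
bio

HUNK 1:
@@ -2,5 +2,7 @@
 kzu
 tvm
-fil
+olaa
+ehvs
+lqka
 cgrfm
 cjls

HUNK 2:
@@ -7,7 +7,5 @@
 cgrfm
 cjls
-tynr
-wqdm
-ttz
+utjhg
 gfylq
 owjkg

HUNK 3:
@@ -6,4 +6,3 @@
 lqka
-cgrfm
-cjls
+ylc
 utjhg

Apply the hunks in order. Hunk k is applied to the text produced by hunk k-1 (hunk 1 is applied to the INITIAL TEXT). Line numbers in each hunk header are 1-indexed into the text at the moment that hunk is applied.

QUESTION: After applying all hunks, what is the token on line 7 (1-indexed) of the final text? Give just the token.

Hunk 1: at line 2 remove [fil] add [olaa,ehvs,lqka] -> 14 lines: tjk kzu tvm olaa ehvs lqka cgrfm cjls tynr wqdm ttz gfylq owjkg bio
Hunk 2: at line 7 remove [tynr,wqdm,ttz] add [utjhg] -> 12 lines: tjk kzu tvm olaa ehvs lqka cgrfm cjls utjhg gfylq owjkg bio
Hunk 3: at line 6 remove [cgrfm,cjls] add [ylc] -> 11 lines: tjk kzu tvm olaa ehvs lqka ylc utjhg gfylq owjkg bio
Final line 7: ylc

Answer: ylc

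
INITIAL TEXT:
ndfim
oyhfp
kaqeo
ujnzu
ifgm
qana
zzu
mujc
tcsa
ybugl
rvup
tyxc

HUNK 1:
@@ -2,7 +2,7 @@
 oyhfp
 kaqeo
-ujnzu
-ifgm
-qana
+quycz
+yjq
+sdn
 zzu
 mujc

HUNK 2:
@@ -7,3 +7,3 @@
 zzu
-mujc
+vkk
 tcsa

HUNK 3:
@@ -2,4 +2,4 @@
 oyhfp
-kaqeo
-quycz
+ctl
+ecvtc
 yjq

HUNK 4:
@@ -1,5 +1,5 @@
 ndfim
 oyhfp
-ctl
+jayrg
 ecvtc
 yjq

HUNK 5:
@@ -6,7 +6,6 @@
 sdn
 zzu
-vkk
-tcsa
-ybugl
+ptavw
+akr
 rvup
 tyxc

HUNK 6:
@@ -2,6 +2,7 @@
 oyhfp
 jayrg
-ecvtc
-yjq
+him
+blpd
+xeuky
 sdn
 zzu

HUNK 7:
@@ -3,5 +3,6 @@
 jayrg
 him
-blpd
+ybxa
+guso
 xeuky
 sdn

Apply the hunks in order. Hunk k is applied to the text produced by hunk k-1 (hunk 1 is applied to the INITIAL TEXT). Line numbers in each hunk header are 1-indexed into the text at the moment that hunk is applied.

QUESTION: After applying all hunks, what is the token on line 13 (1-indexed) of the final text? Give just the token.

Answer: tyxc

Derivation:
Hunk 1: at line 2 remove [ujnzu,ifgm,qana] add [quycz,yjq,sdn] -> 12 lines: ndfim oyhfp kaqeo quycz yjq sdn zzu mujc tcsa ybugl rvup tyxc
Hunk 2: at line 7 remove [mujc] add [vkk] -> 12 lines: ndfim oyhfp kaqeo quycz yjq sdn zzu vkk tcsa ybugl rvup tyxc
Hunk 3: at line 2 remove [kaqeo,quycz] add [ctl,ecvtc] -> 12 lines: ndfim oyhfp ctl ecvtc yjq sdn zzu vkk tcsa ybugl rvup tyxc
Hunk 4: at line 1 remove [ctl] add [jayrg] -> 12 lines: ndfim oyhfp jayrg ecvtc yjq sdn zzu vkk tcsa ybugl rvup tyxc
Hunk 5: at line 6 remove [vkk,tcsa,ybugl] add [ptavw,akr] -> 11 lines: ndfim oyhfp jayrg ecvtc yjq sdn zzu ptavw akr rvup tyxc
Hunk 6: at line 2 remove [ecvtc,yjq] add [him,blpd,xeuky] -> 12 lines: ndfim oyhfp jayrg him blpd xeuky sdn zzu ptavw akr rvup tyxc
Hunk 7: at line 3 remove [blpd] add [ybxa,guso] -> 13 lines: ndfim oyhfp jayrg him ybxa guso xeuky sdn zzu ptavw akr rvup tyxc
Final line 13: tyxc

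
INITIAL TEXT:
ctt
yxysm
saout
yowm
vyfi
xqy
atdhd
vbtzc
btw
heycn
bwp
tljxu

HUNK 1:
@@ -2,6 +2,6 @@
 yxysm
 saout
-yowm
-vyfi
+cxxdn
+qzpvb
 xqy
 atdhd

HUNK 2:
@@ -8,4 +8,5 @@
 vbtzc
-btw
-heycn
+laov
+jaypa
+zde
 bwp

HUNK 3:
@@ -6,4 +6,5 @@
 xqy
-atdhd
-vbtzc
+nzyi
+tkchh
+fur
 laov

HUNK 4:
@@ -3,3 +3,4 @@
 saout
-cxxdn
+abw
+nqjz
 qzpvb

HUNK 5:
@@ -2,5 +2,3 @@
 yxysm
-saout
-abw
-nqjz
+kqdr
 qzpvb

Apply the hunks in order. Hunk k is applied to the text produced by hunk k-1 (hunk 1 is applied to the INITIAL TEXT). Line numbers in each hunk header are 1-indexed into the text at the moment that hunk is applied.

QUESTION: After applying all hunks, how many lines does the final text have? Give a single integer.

Hunk 1: at line 2 remove [yowm,vyfi] add [cxxdn,qzpvb] -> 12 lines: ctt yxysm saout cxxdn qzpvb xqy atdhd vbtzc btw heycn bwp tljxu
Hunk 2: at line 8 remove [btw,heycn] add [laov,jaypa,zde] -> 13 lines: ctt yxysm saout cxxdn qzpvb xqy atdhd vbtzc laov jaypa zde bwp tljxu
Hunk 3: at line 6 remove [atdhd,vbtzc] add [nzyi,tkchh,fur] -> 14 lines: ctt yxysm saout cxxdn qzpvb xqy nzyi tkchh fur laov jaypa zde bwp tljxu
Hunk 4: at line 3 remove [cxxdn] add [abw,nqjz] -> 15 lines: ctt yxysm saout abw nqjz qzpvb xqy nzyi tkchh fur laov jaypa zde bwp tljxu
Hunk 5: at line 2 remove [saout,abw,nqjz] add [kqdr] -> 13 lines: ctt yxysm kqdr qzpvb xqy nzyi tkchh fur laov jaypa zde bwp tljxu
Final line count: 13

Answer: 13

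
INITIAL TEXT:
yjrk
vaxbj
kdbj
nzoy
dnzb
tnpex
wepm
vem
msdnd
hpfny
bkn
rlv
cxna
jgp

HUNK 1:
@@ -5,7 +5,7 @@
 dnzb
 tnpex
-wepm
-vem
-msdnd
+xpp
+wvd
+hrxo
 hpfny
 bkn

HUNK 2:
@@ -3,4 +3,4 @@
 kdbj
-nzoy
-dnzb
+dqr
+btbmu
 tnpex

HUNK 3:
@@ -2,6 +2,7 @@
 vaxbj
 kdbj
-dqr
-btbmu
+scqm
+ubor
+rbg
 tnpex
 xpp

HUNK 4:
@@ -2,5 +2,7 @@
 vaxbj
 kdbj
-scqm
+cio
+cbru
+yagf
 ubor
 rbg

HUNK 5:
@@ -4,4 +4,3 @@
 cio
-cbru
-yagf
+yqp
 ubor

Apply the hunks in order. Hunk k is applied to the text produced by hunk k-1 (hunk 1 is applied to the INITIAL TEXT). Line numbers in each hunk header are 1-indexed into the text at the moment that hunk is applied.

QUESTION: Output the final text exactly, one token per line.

Hunk 1: at line 5 remove [wepm,vem,msdnd] add [xpp,wvd,hrxo] -> 14 lines: yjrk vaxbj kdbj nzoy dnzb tnpex xpp wvd hrxo hpfny bkn rlv cxna jgp
Hunk 2: at line 3 remove [nzoy,dnzb] add [dqr,btbmu] -> 14 lines: yjrk vaxbj kdbj dqr btbmu tnpex xpp wvd hrxo hpfny bkn rlv cxna jgp
Hunk 3: at line 2 remove [dqr,btbmu] add [scqm,ubor,rbg] -> 15 lines: yjrk vaxbj kdbj scqm ubor rbg tnpex xpp wvd hrxo hpfny bkn rlv cxna jgp
Hunk 4: at line 2 remove [scqm] add [cio,cbru,yagf] -> 17 lines: yjrk vaxbj kdbj cio cbru yagf ubor rbg tnpex xpp wvd hrxo hpfny bkn rlv cxna jgp
Hunk 5: at line 4 remove [cbru,yagf] add [yqp] -> 16 lines: yjrk vaxbj kdbj cio yqp ubor rbg tnpex xpp wvd hrxo hpfny bkn rlv cxna jgp

Answer: yjrk
vaxbj
kdbj
cio
yqp
ubor
rbg
tnpex
xpp
wvd
hrxo
hpfny
bkn
rlv
cxna
jgp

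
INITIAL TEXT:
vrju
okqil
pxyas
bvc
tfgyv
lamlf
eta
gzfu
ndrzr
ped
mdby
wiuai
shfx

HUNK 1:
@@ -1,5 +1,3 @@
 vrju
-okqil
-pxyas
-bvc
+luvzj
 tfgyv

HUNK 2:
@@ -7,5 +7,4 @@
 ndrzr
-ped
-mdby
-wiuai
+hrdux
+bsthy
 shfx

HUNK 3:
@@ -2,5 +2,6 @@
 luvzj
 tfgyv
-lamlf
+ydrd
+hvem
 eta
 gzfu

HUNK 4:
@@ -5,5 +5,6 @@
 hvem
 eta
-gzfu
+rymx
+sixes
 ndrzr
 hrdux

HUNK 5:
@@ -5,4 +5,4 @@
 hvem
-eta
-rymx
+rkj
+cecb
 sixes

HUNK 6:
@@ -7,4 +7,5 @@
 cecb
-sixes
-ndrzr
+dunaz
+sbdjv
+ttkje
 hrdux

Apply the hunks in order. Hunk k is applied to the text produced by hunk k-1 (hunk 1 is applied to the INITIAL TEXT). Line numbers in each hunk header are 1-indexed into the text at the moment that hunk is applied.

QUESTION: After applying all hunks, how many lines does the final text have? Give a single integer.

Answer: 13

Derivation:
Hunk 1: at line 1 remove [okqil,pxyas,bvc] add [luvzj] -> 11 lines: vrju luvzj tfgyv lamlf eta gzfu ndrzr ped mdby wiuai shfx
Hunk 2: at line 7 remove [ped,mdby,wiuai] add [hrdux,bsthy] -> 10 lines: vrju luvzj tfgyv lamlf eta gzfu ndrzr hrdux bsthy shfx
Hunk 3: at line 2 remove [lamlf] add [ydrd,hvem] -> 11 lines: vrju luvzj tfgyv ydrd hvem eta gzfu ndrzr hrdux bsthy shfx
Hunk 4: at line 5 remove [gzfu] add [rymx,sixes] -> 12 lines: vrju luvzj tfgyv ydrd hvem eta rymx sixes ndrzr hrdux bsthy shfx
Hunk 5: at line 5 remove [eta,rymx] add [rkj,cecb] -> 12 lines: vrju luvzj tfgyv ydrd hvem rkj cecb sixes ndrzr hrdux bsthy shfx
Hunk 6: at line 7 remove [sixes,ndrzr] add [dunaz,sbdjv,ttkje] -> 13 lines: vrju luvzj tfgyv ydrd hvem rkj cecb dunaz sbdjv ttkje hrdux bsthy shfx
Final line count: 13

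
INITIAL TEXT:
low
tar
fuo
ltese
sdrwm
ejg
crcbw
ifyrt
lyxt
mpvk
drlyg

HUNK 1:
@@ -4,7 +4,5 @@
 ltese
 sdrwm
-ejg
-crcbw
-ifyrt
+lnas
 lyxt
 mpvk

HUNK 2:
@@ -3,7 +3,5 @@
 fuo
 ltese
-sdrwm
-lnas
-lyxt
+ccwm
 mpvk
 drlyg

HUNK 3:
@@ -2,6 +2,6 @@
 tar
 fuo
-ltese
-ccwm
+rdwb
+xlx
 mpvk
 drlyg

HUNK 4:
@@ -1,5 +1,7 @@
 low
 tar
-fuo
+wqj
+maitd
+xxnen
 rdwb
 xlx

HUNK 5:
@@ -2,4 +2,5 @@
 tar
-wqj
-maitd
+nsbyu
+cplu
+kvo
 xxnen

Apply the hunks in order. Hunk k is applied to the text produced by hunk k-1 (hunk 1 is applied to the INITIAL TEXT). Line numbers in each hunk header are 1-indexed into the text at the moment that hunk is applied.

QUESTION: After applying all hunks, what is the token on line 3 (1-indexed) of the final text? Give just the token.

Hunk 1: at line 4 remove [ejg,crcbw,ifyrt] add [lnas] -> 9 lines: low tar fuo ltese sdrwm lnas lyxt mpvk drlyg
Hunk 2: at line 3 remove [sdrwm,lnas,lyxt] add [ccwm] -> 7 lines: low tar fuo ltese ccwm mpvk drlyg
Hunk 3: at line 2 remove [ltese,ccwm] add [rdwb,xlx] -> 7 lines: low tar fuo rdwb xlx mpvk drlyg
Hunk 4: at line 1 remove [fuo] add [wqj,maitd,xxnen] -> 9 lines: low tar wqj maitd xxnen rdwb xlx mpvk drlyg
Hunk 5: at line 2 remove [wqj,maitd] add [nsbyu,cplu,kvo] -> 10 lines: low tar nsbyu cplu kvo xxnen rdwb xlx mpvk drlyg
Final line 3: nsbyu

Answer: nsbyu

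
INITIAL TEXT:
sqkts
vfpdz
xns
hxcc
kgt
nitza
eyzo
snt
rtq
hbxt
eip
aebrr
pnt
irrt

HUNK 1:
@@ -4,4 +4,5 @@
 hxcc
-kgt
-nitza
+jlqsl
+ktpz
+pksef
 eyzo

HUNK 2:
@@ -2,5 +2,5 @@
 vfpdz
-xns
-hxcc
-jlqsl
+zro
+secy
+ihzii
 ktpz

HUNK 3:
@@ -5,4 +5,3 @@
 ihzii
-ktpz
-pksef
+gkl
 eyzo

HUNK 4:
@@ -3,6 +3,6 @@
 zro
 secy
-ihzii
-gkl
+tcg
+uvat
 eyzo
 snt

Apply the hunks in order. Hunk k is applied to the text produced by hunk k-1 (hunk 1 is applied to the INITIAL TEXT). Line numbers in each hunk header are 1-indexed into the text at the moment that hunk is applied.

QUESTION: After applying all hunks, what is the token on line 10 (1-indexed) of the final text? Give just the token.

Answer: hbxt

Derivation:
Hunk 1: at line 4 remove [kgt,nitza] add [jlqsl,ktpz,pksef] -> 15 lines: sqkts vfpdz xns hxcc jlqsl ktpz pksef eyzo snt rtq hbxt eip aebrr pnt irrt
Hunk 2: at line 2 remove [xns,hxcc,jlqsl] add [zro,secy,ihzii] -> 15 lines: sqkts vfpdz zro secy ihzii ktpz pksef eyzo snt rtq hbxt eip aebrr pnt irrt
Hunk 3: at line 5 remove [ktpz,pksef] add [gkl] -> 14 lines: sqkts vfpdz zro secy ihzii gkl eyzo snt rtq hbxt eip aebrr pnt irrt
Hunk 4: at line 3 remove [ihzii,gkl] add [tcg,uvat] -> 14 lines: sqkts vfpdz zro secy tcg uvat eyzo snt rtq hbxt eip aebrr pnt irrt
Final line 10: hbxt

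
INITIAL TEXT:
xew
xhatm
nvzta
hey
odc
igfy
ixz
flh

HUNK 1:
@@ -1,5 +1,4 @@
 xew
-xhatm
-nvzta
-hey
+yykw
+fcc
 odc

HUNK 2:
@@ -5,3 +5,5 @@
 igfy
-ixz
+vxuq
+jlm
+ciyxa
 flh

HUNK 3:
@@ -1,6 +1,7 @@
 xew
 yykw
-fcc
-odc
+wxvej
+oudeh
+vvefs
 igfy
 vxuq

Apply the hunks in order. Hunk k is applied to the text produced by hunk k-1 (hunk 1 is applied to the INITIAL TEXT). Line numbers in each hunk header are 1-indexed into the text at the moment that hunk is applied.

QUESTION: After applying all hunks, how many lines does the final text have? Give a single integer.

Answer: 10

Derivation:
Hunk 1: at line 1 remove [xhatm,nvzta,hey] add [yykw,fcc] -> 7 lines: xew yykw fcc odc igfy ixz flh
Hunk 2: at line 5 remove [ixz] add [vxuq,jlm,ciyxa] -> 9 lines: xew yykw fcc odc igfy vxuq jlm ciyxa flh
Hunk 3: at line 1 remove [fcc,odc] add [wxvej,oudeh,vvefs] -> 10 lines: xew yykw wxvej oudeh vvefs igfy vxuq jlm ciyxa flh
Final line count: 10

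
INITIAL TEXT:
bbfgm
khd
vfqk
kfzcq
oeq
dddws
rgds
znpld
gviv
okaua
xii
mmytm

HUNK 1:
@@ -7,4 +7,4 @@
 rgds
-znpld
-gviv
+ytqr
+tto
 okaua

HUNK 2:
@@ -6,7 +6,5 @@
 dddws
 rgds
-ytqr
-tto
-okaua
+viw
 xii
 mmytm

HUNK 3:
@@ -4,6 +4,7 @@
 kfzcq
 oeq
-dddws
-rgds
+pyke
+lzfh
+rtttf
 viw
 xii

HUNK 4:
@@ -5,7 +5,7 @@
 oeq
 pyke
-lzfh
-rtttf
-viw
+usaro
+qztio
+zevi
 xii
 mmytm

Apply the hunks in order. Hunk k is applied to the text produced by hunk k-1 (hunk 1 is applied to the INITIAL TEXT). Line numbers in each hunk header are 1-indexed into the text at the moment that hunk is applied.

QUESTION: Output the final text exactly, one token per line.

Hunk 1: at line 7 remove [znpld,gviv] add [ytqr,tto] -> 12 lines: bbfgm khd vfqk kfzcq oeq dddws rgds ytqr tto okaua xii mmytm
Hunk 2: at line 6 remove [ytqr,tto,okaua] add [viw] -> 10 lines: bbfgm khd vfqk kfzcq oeq dddws rgds viw xii mmytm
Hunk 3: at line 4 remove [dddws,rgds] add [pyke,lzfh,rtttf] -> 11 lines: bbfgm khd vfqk kfzcq oeq pyke lzfh rtttf viw xii mmytm
Hunk 4: at line 5 remove [lzfh,rtttf,viw] add [usaro,qztio,zevi] -> 11 lines: bbfgm khd vfqk kfzcq oeq pyke usaro qztio zevi xii mmytm

Answer: bbfgm
khd
vfqk
kfzcq
oeq
pyke
usaro
qztio
zevi
xii
mmytm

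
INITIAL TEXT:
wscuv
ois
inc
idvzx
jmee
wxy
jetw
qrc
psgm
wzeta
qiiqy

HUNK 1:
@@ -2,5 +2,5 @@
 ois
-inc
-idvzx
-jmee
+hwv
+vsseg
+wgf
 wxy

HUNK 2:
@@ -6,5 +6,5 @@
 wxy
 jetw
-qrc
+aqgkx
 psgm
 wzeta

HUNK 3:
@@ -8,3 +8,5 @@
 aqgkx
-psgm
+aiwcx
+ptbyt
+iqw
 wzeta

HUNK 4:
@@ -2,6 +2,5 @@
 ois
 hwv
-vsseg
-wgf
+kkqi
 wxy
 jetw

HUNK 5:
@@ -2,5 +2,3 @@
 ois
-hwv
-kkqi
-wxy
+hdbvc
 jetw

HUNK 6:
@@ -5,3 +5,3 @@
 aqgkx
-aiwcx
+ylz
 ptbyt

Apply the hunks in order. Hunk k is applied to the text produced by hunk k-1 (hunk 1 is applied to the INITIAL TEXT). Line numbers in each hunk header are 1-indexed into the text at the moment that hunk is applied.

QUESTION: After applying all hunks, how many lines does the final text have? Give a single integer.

Answer: 10

Derivation:
Hunk 1: at line 2 remove [inc,idvzx,jmee] add [hwv,vsseg,wgf] -> 11 lines: wscuv ois hwv vsseg wgf wxy jetw qrc psgm wzeta qiiqy
Hunk 2: at line 6 remove [qrc] add [aqgkx] -> 11 lines: wscuv ois hwv vsseg wgf wxy jetw aqgkx psgm wzeta qiiqy
Hunk 3: at line 8 remove [psgm] add [aiwcx,ptbyt,iqw] -> 13 lines: wscuv ois hwv vsseg wgf wxy jetw aqgkx aiwcx ptbyt iqw wzeta qiiqy
Hunk 4: at line 2 remove [vsseg,wgf] add [kkqi] -> 12 lines: wscuv ois hwv kkqi wxy jetw aqgkx aiwcx ptbyt iqw wzeta qiiqy
Hunk 5: at line 2 remove [hwv,kkqi,wxy] add [hdbvc] -> 10 lines: wscuv ois hdbvc jetw aqgkx aiwcx ptbyt iqw wzeta qiiqy
Hunk 6: at line 5 remove [aiwcx] add [ylz] -> 10 lines: wscuv ois hdbvc jetw aqgkx ylz ptbyt iqw wzeta qiiqy
Final line count: 10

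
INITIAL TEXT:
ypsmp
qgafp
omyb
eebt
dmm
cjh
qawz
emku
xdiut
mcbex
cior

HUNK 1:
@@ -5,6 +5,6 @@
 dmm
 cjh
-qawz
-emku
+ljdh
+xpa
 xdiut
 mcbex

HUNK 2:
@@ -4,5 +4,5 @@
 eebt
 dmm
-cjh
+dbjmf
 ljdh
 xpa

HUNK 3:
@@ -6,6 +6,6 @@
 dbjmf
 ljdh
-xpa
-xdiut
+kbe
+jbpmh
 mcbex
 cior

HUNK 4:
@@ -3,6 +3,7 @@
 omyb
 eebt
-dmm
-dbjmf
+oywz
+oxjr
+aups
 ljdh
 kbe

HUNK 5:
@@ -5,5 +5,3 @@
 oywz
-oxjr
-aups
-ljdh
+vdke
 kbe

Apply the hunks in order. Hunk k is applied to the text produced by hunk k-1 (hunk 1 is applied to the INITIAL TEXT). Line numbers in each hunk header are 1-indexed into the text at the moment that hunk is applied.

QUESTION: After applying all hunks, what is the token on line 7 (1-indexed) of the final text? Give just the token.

Hunk 1: at line 5 remove [qawz,emku] add [ljdh,xpa] -> 11 lines: ypsmp qgafp omyb eebt dmm cjh ljdh xpa xdiut mcbex cior
Hunk 2: at line 4 remove [cjh] add [dbjmf] -> 11 lines: ypsmp qgafp omyb eebt dmm dbjmf ljdh xpa xdiut mcbex cior
Hunk 3: at line 6 remove [xpa,xdiut] add [kbe,jbpmh] -> 11 lines: ypsmp qgafp omyb eebt dmm dbjmf ljdh kbe jbpmh mcbex cior
Hunk 4: at line 3 remove [dmm,dbjmf] add [oywz,oxjr,aups] -> 12 lines: ypsmp qgafp omyb eebt oywz oxjr aups ljdh kbe jbpmh mcbex cior
Hunk 5: at line 5 remove [oxjr,aups,ljdh] add [vdke] -> 10 lines: ypsmp qgafp omyb eebt oywz vdke kbe jbpmh mcbex cior
Final line 7: kbe

Answer: kbe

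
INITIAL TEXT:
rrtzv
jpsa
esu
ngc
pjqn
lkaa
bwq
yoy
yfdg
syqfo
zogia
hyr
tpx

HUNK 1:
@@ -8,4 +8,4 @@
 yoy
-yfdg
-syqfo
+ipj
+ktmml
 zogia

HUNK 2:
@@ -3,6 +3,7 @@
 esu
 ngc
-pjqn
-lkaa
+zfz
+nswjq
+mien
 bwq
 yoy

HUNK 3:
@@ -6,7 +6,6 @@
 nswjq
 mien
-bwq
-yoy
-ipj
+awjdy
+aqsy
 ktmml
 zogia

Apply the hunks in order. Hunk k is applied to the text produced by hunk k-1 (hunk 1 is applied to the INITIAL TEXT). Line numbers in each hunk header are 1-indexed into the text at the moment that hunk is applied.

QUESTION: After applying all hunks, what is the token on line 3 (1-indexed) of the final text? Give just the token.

Hunk 1: at line 8 remove [yfdg,syqfo] add [ipj,ktmml] -> 13 lines: rrtzv jpsa esu ngc pjqn lkaa bwq yoy ipj ktmml zogia hyr tpx
Hunk 2: at line 3 remove [pjqn,lkaa] add [zfz,nswjq,mien] -> 14 lines: rrtzv jpsa esu ngc zfz nswjq mien bwq yoy ipj ktmml zogia hyr tpx
Hunk 3: at line 6 remove [bwq,yoy,ipj] add [awjdy,aqsy] -> 13 lines: rrtzv jpsa esu ngc zfz nswjq mien awjdy aqsy ktmml zogia hyr tpx
Final line 3: esu

Answer: esu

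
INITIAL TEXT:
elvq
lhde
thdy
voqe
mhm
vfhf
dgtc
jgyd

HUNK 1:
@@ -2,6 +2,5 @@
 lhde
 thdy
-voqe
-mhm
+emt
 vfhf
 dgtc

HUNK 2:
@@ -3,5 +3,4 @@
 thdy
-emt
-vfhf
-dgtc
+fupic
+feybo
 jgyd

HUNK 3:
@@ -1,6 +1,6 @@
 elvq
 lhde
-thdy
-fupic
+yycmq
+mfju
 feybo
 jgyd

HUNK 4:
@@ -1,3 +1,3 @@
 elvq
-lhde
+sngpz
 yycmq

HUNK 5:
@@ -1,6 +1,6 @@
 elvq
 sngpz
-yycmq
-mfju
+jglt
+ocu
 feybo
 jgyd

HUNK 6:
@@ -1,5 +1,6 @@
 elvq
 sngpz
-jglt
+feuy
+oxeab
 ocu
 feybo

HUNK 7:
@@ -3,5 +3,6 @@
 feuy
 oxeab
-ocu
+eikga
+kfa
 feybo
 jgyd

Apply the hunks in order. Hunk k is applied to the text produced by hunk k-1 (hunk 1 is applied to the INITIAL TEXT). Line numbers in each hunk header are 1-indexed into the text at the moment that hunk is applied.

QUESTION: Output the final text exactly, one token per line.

Answer: elvq
sngpz
feuy
oxeab
eikga
kfa
feybo
jgyd

Derivation:
Hunk 1: at line 2 remove [voqe,mhm] add [emt] -> 7 lines: elvq lhde thdy emt vfhf dgtc jgyd
Hunk 2: at line 3 remove [emt,vfhf,dgtc] add [fupic,feybo] -> 6 lines: elvq lhde thdy fupic feybo jgyd
Hunk 3: at line 1 remove [thdy,fupic] add [yycmq,mfju] -> 6 lines: elvq lhde yycmq mfju feybo jgyd
Hunk 4: at line 1 remove [lhde] add [sngpz] -> 6 lines: elvq sngpz yycmq mfju feybo jgyd
Hunk 5: at line 1 remove [yycmq,mfju] add [jglt,ocu] -> 6 lines: elvq sngpz jglt ocu feybo jgyd
Hunk 6: at line 1 remove [jglt] add [feuy,oxeab] -> 7 lines: elvq sngpz feuy oxeab ocu feybo jgyd
Hunk 7: at line 3 remove [ocu] add [eikga,kfa] -> 8 lines: elvq sngpz feuy oxeab eikga kfa feybo jgyd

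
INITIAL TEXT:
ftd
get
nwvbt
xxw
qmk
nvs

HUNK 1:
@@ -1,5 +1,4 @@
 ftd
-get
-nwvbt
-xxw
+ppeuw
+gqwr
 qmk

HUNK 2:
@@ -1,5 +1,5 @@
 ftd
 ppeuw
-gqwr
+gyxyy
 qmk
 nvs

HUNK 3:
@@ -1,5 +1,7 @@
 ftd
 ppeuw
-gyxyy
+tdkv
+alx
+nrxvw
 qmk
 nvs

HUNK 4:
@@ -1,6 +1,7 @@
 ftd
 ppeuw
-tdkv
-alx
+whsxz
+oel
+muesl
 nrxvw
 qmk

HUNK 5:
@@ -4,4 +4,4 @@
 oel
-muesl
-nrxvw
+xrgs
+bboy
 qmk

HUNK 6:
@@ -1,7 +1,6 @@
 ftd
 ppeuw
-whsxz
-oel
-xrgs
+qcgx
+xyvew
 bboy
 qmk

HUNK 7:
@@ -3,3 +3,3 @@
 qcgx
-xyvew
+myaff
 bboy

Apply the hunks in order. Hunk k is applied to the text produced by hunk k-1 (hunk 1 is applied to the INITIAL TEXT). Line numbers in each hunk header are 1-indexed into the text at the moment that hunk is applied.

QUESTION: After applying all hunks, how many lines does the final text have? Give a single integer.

Hunk 1: at line 1 remove [get,nwvbt,xxw] add [ppeuw,gqwr] -> 5 lines: ftd ppeuw gqwr qmk nvs
Hunk 2: at line 1 remove [gqwr] add [gyxyy] -> 5 lines: ftd ppeuw gyxyy qmk nvs
Hunk 3: at line 1 remove [gyxyy] add [tdkv,alx,nrxvw] -> 7 lines: ftd ppeuw tdkv alx nrxvw qmk nvs
Hunk 4: at line 1 remove [tdkv,alx] add [whsxz,oel,muesl] -> 8 lines: ftd ppeuw whsxz oel muesl nrxvw qmk nvs
Hunk 5: at line 4 remove [muesl,nrxvw] add [xrgs,bboy] -> 8 lines: ftd ppeuw whsxz oel xrgs bboy qmk nvs
Hunk 6: at line 1 remove [whsxz,oel,xrgs] add [qcgx,xyvew] -> 7 lines: ftd ppeuw qcgx xyvew bboy qmk nvs
Hunk 7: at line 3 remove [xyvew] add [myaff] -> 7 lines: ftd ppeuw qcgx myaff bboy qmk nvs
Final line count: 7

Answer: 7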